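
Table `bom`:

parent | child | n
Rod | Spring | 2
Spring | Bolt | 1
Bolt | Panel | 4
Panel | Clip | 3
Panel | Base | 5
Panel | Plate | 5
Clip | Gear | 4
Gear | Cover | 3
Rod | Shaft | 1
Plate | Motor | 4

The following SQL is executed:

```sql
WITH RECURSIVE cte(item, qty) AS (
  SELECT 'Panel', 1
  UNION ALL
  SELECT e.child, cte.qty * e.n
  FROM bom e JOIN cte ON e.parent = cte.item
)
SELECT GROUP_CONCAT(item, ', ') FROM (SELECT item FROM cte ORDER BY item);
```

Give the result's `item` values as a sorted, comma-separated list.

Base: (Panel, qty=1).
Iteration 1: components of {Panel} -> Base = 1*5 = 5, Clip = 1*3 = 3, Plate = 1*5 = 5.
Iteration 2: components of {Base,Clip,Plate} -> Gear = 3*4 = 12, Motor = 5*4 = 20.
Iteration 3: components of {Gear,Motor} -> Cover = 12*3 = 36.
Iteration 4: no further components; recursion stops.

Base, Clip, Cover, Gear, Motor, Panel, Plate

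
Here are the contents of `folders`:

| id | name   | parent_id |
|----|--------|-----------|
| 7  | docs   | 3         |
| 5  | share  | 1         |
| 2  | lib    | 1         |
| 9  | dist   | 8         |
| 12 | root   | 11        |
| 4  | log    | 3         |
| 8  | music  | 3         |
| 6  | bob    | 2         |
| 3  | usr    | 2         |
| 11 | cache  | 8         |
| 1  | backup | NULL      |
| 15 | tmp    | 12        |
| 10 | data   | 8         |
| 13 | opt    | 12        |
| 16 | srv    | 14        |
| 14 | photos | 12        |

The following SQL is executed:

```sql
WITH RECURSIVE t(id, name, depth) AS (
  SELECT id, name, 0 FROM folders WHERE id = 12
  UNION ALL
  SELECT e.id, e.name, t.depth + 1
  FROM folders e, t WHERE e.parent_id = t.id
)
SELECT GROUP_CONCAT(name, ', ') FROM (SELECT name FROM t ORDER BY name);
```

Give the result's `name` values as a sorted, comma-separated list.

Base: id=12 (root) at depth 0.
Iteration 1: rows with parent_id in {12} -> opt (id 13, depth 1), photos (id 14, depth 1), tmp (id 15, depth 1).
Iteration 2: rows with parent_id in {13,14,15} -> srv (id 16, depth 2).
Iteration 3: no rows with parent_id in {16}; recursion stops.

opt, photos, root, srv, tmp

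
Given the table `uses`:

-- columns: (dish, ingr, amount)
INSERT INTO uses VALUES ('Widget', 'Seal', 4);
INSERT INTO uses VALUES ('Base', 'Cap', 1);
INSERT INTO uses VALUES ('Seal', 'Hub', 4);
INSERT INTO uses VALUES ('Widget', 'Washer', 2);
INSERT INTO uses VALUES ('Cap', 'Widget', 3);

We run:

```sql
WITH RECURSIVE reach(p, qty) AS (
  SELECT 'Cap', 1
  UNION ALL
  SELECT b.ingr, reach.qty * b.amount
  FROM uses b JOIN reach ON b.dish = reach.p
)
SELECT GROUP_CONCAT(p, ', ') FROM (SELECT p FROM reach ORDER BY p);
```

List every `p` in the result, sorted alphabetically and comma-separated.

Cap, Hub, Seal, Washer, Widget

Base: (Cap, qty=1).
Iteration 1: components of {Cap} -> Widget = 1*3 = 3.
Iteration 2: components of {Widget} -> Seal = 3*4 = 12, Washer = 3*2 = 6.
Iteration 3: components of {Seal,Washer} -> Hub = 12*4 = 48.
Iteration 4: no further components; recursion stops.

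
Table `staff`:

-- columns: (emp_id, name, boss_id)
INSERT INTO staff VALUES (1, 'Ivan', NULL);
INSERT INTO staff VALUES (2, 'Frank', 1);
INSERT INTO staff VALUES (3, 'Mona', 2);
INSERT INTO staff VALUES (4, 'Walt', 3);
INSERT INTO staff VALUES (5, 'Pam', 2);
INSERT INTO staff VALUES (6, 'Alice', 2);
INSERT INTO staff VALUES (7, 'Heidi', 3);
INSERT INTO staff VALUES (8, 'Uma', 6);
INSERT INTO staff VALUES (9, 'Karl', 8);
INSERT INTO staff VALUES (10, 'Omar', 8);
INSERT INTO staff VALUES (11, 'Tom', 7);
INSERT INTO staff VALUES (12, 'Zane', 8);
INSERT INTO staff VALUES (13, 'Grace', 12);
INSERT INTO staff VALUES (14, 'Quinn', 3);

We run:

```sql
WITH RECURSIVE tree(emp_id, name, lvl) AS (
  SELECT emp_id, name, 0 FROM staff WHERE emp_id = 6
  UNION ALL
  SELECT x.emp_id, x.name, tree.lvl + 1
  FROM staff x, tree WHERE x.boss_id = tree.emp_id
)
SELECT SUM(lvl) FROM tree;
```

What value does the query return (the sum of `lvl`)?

Base: emp_id=6 (Alice) at lvl 0.
Iteration 1: rows with boss_id in {6} -> Uma (id 8, lvl 1).
Iteration 2: rows with boss_id in {8} -> Karl (id 9, lvl 2), Omar (id 10, lvl 2), Zane (id 12, lvl 2).
Iteration 3: rows with boss_id in {9,10,12} -> Grace (id 13, lvl 3).
Iteration 4: no rows with boss_id in {13}; recursion stops.
SUM(lvl) = 0 + 1 + 2 + 2 + 2 + 3 = 10.

10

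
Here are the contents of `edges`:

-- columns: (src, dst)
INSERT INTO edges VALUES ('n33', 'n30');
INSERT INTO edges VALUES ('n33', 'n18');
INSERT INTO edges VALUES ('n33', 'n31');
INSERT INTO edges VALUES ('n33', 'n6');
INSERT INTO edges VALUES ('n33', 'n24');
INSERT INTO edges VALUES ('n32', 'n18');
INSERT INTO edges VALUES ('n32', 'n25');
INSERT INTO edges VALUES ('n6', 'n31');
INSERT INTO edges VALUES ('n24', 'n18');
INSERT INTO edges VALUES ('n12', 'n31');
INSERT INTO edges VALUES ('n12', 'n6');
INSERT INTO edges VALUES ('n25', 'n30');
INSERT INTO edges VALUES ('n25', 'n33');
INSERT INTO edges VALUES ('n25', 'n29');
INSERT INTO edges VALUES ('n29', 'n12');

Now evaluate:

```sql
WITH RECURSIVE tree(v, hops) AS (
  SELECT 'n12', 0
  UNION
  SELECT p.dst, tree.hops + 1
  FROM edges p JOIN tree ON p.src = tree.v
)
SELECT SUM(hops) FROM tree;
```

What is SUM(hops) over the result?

4

Base: (n12, hops=0).
Iteration 1: edges from {n12} -> (n31, hops=1), (n6, hops=1).
Iteration 2: edges from {n31,n6} -> (n31, hops=2).
Iteration 3: no outgoing edges from {n31}; recursion stops.
SUM(hops) = 0 + 1 + 1 + 2 = 4.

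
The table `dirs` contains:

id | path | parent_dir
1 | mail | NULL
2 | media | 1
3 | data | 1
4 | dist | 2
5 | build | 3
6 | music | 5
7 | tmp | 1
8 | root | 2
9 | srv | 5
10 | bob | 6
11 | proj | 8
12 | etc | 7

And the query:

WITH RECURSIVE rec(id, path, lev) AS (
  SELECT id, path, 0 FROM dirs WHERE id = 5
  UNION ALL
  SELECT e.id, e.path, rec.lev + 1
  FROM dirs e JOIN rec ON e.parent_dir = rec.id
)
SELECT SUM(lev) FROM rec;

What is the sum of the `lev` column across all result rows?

Base: id=5 (build) at lev 0.
Iteration 1: rows with parent_dir in {5} -> music (id 6, lev 1), srv (id 9, lev 1).
Iteration 2: rows with parent_dir in {6,9} -> bob (id 10, lev 2).
Iteration 3: no rows with parent_dir in {10}; recursion stops.
SUM(lev) = 0 + 1 + 1 + 2 = 4.

4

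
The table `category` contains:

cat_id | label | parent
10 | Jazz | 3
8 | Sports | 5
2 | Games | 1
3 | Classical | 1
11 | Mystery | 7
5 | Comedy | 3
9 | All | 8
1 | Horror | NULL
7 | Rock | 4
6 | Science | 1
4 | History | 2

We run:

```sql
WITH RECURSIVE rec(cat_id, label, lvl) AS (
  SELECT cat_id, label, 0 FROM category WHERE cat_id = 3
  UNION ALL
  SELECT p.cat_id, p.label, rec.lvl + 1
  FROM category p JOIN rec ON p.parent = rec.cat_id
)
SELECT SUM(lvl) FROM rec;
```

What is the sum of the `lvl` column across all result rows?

Base: cat_id=3 (Classical) at lvl 0.
Iteration 1: rows with parent in {3} -> Comedy (id 5, lvl 1), Jazz (id 10, lvl 1).
Iteration 2: rows with parent in {5,10} -> Sports (id 8, lvl 2).
Iteration 3: rows with parent in {8} -> All (id 9, lvl 3).
Iteration 4: no rows with parent in {9}; recursion stops.
SUM(lvl) = 0 + 1 + 1 + 2 + 3 = 7.

7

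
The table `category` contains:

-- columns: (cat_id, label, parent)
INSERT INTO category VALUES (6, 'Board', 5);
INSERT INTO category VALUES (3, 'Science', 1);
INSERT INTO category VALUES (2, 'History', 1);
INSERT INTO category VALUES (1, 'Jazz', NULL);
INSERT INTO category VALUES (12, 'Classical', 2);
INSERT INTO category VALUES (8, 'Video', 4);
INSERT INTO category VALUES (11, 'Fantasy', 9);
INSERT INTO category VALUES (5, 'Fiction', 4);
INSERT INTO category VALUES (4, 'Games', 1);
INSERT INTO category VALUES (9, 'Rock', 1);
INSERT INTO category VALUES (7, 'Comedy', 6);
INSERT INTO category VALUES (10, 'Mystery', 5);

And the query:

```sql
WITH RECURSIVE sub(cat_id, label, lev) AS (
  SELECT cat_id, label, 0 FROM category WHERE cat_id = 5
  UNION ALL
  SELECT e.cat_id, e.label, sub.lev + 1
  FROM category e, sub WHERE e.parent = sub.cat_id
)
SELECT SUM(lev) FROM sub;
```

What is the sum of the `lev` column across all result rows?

Base: cat_id=5 (Fiction) at lev 0.
Iteration 1: rows with parent in {5} -> Board (id 6, lev 1), Mystery (id 10, lev 1).
Iteration 2: rows with parent in {6,10} -> Comedy (id 7, lev 2).
Iteration 3: no rows with parent in {7}; recursion stops.
SUM(lev) = 0 + 1 + 1 + 2 = 4.

4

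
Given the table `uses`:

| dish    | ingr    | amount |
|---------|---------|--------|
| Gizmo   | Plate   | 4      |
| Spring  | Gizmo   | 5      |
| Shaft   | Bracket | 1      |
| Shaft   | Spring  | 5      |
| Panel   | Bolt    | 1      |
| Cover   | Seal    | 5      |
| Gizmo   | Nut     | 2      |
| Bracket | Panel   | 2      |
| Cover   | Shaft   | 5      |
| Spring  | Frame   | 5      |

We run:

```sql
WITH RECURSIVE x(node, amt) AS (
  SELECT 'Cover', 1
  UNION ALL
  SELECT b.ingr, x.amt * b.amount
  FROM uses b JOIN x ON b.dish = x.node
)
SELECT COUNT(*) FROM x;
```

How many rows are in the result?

11

Base: (Cover, amt=1).
Iteration 1: components of {Cover} -> Seal = 1*5 = 5, Shaft = 1*5 = 5.
Iteration 2: components of {Seal,Shaft} -> Bracket = 5*1 = 5, Spring = 5*5 = 25.
Iteration 3: components of {Bracket,Spring} -> Frame = 25*5 = 125, Gizmo = 25*5 = 125, Panel = 5*2 = 10.
Iteration 4: components of {Frame,Gizmo,Panel} -> Bolt = 10*1 = 10, Nut = 125*2 = 250, Plate = 125*4 = 500.
Iteration 5: no further components; recursion stops.
Total rows emitted: 11.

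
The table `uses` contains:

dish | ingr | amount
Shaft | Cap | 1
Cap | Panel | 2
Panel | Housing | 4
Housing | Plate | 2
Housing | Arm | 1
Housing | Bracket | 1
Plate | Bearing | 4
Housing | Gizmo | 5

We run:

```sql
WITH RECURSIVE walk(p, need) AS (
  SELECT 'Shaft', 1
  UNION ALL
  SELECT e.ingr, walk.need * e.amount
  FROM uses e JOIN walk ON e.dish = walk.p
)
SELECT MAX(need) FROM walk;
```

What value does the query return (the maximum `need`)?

Base: (Shaft, need=1).
Iteration 1: components of {Shaft} -> Cap = 1*1 = 1.
Iteration 2: components of {Cap} -> Panel = 1*2 = 2.
Iteration 3: components of {Panel} -> Housing = 2*4 = 8.
Iteration 4: components of {Housing} -> Arm = 8*1 = 8, Bracket = 8*1 = 8, Gizmo = 8*5 = 40, Plate = 8*2 = 16.
Iteration 5: components of {Arm,Bracket,Gizmo,Plate} -> Bearing = 16*4 = 64.
Iteration 6: no further components; recursion stops.
need values: 1, 1, 2, 8, 16, 8, 8, 40, 64; the maximum is 64.

64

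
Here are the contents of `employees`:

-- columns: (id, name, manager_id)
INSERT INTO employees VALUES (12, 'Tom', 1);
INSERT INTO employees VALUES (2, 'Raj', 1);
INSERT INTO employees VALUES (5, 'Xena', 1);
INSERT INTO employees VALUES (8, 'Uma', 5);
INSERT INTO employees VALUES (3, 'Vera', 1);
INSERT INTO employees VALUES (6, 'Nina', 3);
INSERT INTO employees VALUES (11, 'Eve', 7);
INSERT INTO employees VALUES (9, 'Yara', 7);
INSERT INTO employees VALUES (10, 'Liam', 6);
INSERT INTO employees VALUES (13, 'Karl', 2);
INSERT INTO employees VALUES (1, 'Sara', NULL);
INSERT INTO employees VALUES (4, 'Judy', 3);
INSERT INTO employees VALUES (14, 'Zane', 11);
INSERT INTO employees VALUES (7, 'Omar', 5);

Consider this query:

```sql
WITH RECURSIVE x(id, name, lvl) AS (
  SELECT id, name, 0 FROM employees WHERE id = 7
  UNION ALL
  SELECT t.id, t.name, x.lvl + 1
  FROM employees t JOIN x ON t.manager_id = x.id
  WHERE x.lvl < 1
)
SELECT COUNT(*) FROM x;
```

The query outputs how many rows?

3

Base: id=7 (Omar) at lvl 0.
Iteration 1: rows with manager_id in {7} -> Yara (id 9, lvl 1), Eve (id 11, lvl 1).
Iteration 2: lvl < 1 fails for all current rows; recursion stops.
Total rows emitted: 3.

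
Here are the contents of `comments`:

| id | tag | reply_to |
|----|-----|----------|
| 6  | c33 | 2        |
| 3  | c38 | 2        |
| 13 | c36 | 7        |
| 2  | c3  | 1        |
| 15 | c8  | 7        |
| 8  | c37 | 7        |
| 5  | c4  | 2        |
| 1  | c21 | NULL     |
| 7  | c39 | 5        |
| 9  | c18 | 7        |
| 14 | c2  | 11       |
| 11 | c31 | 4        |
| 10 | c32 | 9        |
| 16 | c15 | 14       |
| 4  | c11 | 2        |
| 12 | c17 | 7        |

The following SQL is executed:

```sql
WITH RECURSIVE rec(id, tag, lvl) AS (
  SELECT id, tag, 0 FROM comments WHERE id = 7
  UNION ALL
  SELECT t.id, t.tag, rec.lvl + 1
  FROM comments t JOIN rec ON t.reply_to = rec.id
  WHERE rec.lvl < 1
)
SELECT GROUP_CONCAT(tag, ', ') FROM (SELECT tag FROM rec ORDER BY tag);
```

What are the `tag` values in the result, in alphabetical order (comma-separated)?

c17, c18, c36, c37, c39, c8

Base: id=7 (c39) at lvl 0.
Iteration 1: rows with reply_to in {7} -> c37 (id 8, lvl 1), c18 (id 9, lvl 1), c17 (id 12, lvl 1), c36 (id 13, lvl 1), c8 (id 15, lvl 1).
Iteration 2: lvl < 1 fails for all current rows; recursion stops.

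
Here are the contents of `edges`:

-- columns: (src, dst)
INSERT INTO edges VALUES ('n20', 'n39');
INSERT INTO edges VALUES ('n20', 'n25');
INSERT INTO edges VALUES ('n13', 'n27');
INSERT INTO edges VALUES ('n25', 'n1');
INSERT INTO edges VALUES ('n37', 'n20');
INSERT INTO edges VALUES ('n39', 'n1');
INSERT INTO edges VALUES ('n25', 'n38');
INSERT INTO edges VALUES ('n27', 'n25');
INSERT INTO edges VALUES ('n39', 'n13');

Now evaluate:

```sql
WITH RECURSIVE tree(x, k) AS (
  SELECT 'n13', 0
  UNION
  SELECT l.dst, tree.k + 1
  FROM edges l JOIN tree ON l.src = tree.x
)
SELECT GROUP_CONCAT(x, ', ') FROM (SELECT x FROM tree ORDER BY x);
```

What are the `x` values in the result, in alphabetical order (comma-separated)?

Base: (n13, k=0).
Iteration 1: edges from {n13} -> (n27, k=1).
Iteration 2: edges from {n27} -> (n25, k=2).
Iteration 3: edges from {n25} -> (n1, k=3), (n38, k=3).
Iteration 4: no outgoing edges from {n1,n38}; recursion stops.

n1, n13, n25, n27, n38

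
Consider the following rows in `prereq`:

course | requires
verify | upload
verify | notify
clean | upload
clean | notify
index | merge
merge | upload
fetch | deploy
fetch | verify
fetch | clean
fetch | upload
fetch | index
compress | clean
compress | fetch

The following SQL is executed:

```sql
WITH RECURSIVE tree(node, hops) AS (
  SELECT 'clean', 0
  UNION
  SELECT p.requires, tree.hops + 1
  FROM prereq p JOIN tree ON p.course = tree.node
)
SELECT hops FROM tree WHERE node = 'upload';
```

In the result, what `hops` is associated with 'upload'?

Base: (clean, hops=0).
Iteration 1: edges from {clean} -> (notify, hops=1), (upload, hops=1).
Iteration 2: no outgoing edges from {notify,upload}; recursion stops.

1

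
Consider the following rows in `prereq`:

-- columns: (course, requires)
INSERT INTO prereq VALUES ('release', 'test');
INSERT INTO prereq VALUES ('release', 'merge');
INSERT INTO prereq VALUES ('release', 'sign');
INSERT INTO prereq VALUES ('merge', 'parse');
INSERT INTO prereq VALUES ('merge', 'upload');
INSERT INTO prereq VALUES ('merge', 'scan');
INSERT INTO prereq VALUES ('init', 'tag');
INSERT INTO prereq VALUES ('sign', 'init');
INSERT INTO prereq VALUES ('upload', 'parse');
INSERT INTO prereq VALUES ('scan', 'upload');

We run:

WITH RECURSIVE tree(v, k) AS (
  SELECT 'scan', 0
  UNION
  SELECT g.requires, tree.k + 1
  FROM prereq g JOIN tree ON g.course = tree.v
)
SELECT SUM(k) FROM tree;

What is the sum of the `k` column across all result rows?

Base: (scan, k=0).
Iteration 1: edges from {scan} -> (upload, k=1).
Iteration 2: edges from {upload} -> (parse, k=2).
Iteration 3: no outgoing edges from {parse}; recursion stops.
SUM(k) = 0 + 1 + 2 = 3.

3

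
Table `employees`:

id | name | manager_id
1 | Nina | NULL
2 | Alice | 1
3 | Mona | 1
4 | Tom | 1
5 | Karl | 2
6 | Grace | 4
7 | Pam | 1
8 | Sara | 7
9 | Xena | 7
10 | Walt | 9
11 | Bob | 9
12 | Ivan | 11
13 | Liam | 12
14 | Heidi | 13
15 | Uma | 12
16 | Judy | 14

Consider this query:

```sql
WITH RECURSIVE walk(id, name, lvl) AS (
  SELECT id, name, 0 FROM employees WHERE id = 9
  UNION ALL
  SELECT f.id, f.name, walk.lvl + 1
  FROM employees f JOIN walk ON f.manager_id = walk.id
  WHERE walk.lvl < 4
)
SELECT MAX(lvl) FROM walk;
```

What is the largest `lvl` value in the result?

Base: id=9 (Xena) at lvl 0.
Iteration 1: rows with manager_id in {9} -> Walt (id 10, lvl 1), Bob (id 11, lvl 1).
Iteration 2: rows with manager_id in {10,11} -> Ivan (id 12, lvl 2).
Iteration 3: rows with manager_id in {12} -> Liam (id 13, lvl 3), Uma (id 15, lvl 3).
Iteration 4: rows with manager_id in {13,15} -> Heidi (id 14, lvl 4).
Iteration 5: lvl < 4 fails for all current rows; recursion stops.
lvl values: 0, 1, 1, 2, 3, 3, 4; the maximum is 4.

4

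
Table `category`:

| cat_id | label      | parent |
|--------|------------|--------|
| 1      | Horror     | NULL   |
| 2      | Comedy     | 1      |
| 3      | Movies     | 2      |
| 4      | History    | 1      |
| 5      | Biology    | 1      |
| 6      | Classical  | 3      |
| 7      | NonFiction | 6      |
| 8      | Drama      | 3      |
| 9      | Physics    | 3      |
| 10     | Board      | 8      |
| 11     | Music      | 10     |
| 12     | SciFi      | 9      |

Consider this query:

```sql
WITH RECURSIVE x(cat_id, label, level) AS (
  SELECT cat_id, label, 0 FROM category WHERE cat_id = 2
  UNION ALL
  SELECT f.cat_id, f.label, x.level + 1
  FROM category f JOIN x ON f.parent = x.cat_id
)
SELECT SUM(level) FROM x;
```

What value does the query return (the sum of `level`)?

Base: cat_id=2 (Comedy) at level 0.
Iteration 1: rows with parent in {2} -> Movies (id 3, level 1).
Iteration 2: rows with parent in {3} -> Classical (id 6, level 2), Drama (id 8, level 2), Physics (id 9, level 2).
Iteration 3: rows with parent in {6,8,9} -> NonFiction (id 7, level 3), Board (id 10, level 3), SciFi (id 12, level 3).
Iteration 4: rows with parent in {7,10,12} -> Music (id 11, level 4).
Iteration 5: no rows with parent in {11}; recursion stops.
SUM(level) = 0 + 1 + 2 + 2 + 2 + 3 + 3 + 3 + 4 = 20.

20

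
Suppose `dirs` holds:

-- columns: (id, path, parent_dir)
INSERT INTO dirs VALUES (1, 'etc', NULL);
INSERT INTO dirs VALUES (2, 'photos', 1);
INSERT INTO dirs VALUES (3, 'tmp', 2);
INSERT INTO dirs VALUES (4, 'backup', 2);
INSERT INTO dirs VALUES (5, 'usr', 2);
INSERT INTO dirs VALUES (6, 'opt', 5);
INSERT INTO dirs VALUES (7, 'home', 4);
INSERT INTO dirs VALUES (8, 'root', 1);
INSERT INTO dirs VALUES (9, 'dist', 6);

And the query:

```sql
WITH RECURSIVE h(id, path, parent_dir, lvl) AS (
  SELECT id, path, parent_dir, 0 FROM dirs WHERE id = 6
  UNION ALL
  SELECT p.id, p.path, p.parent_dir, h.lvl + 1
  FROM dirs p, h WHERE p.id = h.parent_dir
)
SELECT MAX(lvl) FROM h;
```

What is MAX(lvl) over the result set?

Base: id=6 (opt), parent_dir=5, lvl 0.
Iteration 1: join on id=5 -> usr (id 5, parent_dir=2, lvl 1).
Iteration 2: join on id=2 -> photos (id 2, parent_dir=1, lvl 2).
Iteration 3: join on id=1 -> etc (id 1, parent_dir=NULL, lvl 3).
Iteration 4: parent_dir is NULL; no match; recursion stops.
lvl values: 0, 1, 2, 3; the maximum is 3.

3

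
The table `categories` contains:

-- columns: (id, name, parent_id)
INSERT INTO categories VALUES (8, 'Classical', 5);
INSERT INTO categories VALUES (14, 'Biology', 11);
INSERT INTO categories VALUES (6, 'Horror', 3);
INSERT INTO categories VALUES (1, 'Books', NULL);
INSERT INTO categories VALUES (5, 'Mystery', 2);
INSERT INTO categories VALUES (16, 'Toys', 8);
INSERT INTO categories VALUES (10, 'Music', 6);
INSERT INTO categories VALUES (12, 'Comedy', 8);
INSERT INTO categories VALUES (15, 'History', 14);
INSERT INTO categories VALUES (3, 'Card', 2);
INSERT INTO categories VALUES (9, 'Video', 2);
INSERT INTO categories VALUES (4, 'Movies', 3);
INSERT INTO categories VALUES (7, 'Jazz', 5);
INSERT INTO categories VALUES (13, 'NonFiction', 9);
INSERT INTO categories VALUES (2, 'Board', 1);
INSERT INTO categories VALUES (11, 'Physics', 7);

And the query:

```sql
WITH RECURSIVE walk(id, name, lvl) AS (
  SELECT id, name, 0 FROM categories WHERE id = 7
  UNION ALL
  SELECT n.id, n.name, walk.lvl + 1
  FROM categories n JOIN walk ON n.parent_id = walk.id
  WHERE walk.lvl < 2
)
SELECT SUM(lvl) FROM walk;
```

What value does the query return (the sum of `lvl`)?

Base: id=7 (Jazz) at lvl 0.
Iteration 1: rows with parent_id in {7} -> Physics (id 11, lvl 1).
Iteration 2: rows with parent_id in {11} -> Biology (id 14, lvl 2).
Iteration 3: lvl < 2 fails for all current rows; recursion stops.
SUM(lvl) = 0 + 1 + 2 = 3.

3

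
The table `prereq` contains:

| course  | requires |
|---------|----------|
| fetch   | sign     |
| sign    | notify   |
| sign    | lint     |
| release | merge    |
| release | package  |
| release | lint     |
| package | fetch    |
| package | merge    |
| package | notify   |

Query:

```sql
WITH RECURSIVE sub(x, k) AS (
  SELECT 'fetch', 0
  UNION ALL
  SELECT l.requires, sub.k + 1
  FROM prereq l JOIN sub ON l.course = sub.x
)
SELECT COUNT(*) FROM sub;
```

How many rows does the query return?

4

Base: (fetch, k=0).
Iteration 1: edges from {fetch} -> (sign, k=1).
Iteration 2: edges from {sign} -> (lint, k=2), (notify, k=2).
Iteration 3: no outgoing edges from {lint,notify}; recursion stops.
Total rows emitted: 4.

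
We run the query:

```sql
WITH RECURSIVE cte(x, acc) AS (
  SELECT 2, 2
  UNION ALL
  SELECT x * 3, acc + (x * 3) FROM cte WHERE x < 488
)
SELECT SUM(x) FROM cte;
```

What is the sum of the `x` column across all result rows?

2186

Base: x=2, acc=2.
Iteration 1: 2 < 488 holds -> x = 2 * 3 = 6, acc = 2 + 6 = 8.
Iteration 2: 6 < 488 holds -> x = 6 * 3 = 18, acc = 8 + 18 = 26.
Iteration 3: 18 < 488 holds -> x = 18 * 3 = 54, acc = 26 + 54 = 80.
Iteration 4: 54 < 488 holds -> x = 54 * 3 = 162, acc = 80 + 162 = 242.
Iteration 5: 162 < 488 holds -> x = 162 * 3 = 486, acc = 242 + 486 = 728.
Iteration 6: 486 < 488 holds -> x = 486 * 3 = 1458, acc = 728 + 1458 = 2186.
Iteration 7: 1458 < 488 fails; recursion stops.
SUM(x) = 2 + 6 + 18 + 54 + 162 + 486 + 1458 = 2186.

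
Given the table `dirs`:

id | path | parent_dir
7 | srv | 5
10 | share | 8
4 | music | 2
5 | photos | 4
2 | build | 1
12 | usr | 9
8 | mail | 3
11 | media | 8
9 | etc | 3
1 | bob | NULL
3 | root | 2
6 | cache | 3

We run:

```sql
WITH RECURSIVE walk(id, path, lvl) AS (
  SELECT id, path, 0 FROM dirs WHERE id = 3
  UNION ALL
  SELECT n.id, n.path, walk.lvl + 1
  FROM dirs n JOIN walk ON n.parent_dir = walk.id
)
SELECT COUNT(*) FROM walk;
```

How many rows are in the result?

Base: id=3 (root) at lvl 0.
Iteration 1: rows with parent_dir in {3} -> cache (id 6, lvl 1), mail (id 8, lvl 1), etc (id 9, lvl 1).
Iteration 2: rows with parent_dir in {6,8,9} -> share (id 10, lvl 2), media (id 11, lvl 2), usr (id 12, lvl 2).
Iteration 3: no rows with parent_dir in {10,11,12}; recursion stops.
Total rows emitted: 7.

7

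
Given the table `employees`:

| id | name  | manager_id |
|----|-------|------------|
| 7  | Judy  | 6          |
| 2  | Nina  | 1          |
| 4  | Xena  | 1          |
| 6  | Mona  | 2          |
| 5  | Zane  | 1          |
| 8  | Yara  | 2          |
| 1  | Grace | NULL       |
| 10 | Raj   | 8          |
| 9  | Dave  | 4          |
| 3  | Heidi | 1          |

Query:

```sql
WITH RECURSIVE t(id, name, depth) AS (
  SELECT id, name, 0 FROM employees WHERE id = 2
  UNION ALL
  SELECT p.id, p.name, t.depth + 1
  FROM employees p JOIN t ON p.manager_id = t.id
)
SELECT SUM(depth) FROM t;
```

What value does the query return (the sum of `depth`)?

6

Base: id=2 (Nina) at depth 0.
Iteration 1: rows with manager_id in {2} -> Mona (id 6, depth 1), Yara (id 8, depth 1).
Iteration 2: rows with manager_id in {6,8} -> Judy (id 7, depth 2), Raj (id 10, depth 2).
Iteration 3: no rows with manager_id in {7,10}; recursion stops.
SUM(depth) = 0 + 1 + 1 + 2 + 2 = 6.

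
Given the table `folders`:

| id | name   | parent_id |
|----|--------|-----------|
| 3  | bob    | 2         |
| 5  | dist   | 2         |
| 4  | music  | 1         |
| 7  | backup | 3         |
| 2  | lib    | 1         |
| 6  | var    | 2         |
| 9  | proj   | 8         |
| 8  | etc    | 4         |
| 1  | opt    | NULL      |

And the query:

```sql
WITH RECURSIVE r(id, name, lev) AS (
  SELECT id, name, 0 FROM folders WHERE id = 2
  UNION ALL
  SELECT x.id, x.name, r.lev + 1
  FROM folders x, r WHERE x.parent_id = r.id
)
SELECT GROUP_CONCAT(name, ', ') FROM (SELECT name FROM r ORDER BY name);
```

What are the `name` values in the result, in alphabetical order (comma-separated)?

Base: id=2 (lib) at lev 0.
Iteration 1: rows with parent_id in {2} -> bob (id 3, lev 1), dist (id 5, lev 1), var (id 6, lev 1).
Iteration 2: rows with parent_id in {3,5,6} -> backup (id 7, lev 2).
Iteration 3: no rows with parent_id in {7}; recursion stops.

backup, bob, dist, lib, var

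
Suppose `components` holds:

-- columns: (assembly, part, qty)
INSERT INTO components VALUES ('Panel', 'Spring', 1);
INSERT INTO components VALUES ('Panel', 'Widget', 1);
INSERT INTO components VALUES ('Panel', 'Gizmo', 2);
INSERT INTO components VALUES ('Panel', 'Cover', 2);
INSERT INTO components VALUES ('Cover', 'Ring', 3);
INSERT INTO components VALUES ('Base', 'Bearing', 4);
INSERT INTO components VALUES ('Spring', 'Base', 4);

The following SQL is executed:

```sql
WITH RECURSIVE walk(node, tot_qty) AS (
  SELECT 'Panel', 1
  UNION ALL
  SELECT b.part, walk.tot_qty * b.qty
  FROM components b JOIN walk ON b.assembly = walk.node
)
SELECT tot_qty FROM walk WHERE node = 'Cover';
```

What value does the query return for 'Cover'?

2

Base: (Panel, tot_qty=1).
Iteration 1: components of {Panel} -> Cover = 1*2 = 2, Gizmo = 1*2 = 2, Spring = 1*1 = 1, Widget = 1*1 = 1.
Iteration 2: components of {Cover,Gizmo,Spring,Widget} -> Base = 1*4 = 4, Ring = 2*3 = 6.
Iteration 3: components of {Base,Ring} -> Bearing = 4*4 = 16.
Iteration 4: no further components; recursion stops.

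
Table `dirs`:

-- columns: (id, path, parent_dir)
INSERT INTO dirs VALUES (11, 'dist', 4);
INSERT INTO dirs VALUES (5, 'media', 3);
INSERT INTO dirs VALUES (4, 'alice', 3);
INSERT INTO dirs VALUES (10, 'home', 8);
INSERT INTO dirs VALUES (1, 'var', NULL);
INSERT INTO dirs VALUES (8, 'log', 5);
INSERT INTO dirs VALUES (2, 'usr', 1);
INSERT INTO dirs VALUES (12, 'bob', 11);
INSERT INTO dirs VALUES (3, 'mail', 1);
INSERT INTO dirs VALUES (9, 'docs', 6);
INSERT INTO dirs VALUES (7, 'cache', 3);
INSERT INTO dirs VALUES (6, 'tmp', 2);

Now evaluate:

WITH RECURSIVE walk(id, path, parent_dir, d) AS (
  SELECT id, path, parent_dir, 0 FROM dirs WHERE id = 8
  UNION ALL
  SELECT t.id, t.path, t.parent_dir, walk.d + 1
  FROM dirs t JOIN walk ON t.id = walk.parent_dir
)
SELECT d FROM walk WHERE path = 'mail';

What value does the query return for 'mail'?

Base: id=8 (log), parent_dir=5, d 0.
Iteration 1: join on id=5 -> media (id 5, parent_dir=3, d 1).
Iteration 2: join on id=3 -> mail (id 3, parent_dir=1, d 2).
Iteration 3: join on id=1 -> var (id 1, parent_dir=NULL, d 3).
Iteration 4: parent_dir is NULL; no match; recursion stops.

2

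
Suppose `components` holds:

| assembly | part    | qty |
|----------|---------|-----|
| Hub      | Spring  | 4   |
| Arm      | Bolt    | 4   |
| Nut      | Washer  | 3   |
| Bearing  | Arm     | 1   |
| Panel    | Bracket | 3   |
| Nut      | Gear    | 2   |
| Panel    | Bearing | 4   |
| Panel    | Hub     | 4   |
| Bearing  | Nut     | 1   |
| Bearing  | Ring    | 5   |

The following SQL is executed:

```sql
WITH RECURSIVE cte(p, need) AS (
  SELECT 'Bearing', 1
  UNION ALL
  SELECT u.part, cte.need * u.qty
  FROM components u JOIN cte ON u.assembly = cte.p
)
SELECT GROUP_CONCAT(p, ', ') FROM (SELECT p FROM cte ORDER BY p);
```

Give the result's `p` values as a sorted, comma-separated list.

Base: (Bearing, need=1).
Iteration 1: components of {Bearing} -> Arm = 1*1 = 1, Nut = 1*1 = 1, Ring = 1*5 = 5.
Iteration 2: components of {Arm,Nut,Ring} -> Bolt = 1*4 = 4, Gear = 1*2 = 2, Washer = 1*3 = 3.
Iteration 3: no further components; recursion stops.

Arm, Bearing, Bolt, Gear, Nut, Ring, Washer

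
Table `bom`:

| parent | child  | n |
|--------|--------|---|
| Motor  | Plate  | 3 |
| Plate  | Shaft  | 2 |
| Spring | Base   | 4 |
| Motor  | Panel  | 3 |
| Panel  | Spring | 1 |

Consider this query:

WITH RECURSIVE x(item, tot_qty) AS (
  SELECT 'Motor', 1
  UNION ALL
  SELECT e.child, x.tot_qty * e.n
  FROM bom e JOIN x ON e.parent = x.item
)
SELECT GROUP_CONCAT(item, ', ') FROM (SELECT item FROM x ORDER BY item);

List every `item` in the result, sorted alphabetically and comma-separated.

Base: (Motor, tot_qty=1).
Iteration 1: components of {Motor} -> Panel = 1*3 = 3, Plate = 1*3 = 3.
Iteration 2: components of {Panel,Plate} -> Shaft = 3*2 = 6, Spring = 3*1 = 3.
Iteration 3: components of {Shaft,Spring} -> Base = 3*4 = 12.
Iteration 4: no further components; recursion stops.

Base, Motor, Panel, Plate, Shaft, Spring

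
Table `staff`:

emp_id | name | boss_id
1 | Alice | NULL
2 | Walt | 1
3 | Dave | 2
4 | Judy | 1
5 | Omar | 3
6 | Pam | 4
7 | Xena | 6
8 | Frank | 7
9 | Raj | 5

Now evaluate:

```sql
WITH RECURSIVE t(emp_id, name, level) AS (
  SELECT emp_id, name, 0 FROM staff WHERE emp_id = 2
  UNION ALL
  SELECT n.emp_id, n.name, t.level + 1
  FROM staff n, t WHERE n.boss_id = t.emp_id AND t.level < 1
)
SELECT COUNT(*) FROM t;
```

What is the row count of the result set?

2

Base: emp_id=2 (Walt) at level 0.
Iteration 1: rows with boss_id in {2} -> Dave (id 3, level 1).
Iteration 2: level < 1 fails for all current rows; recursion stops.
Total rows emitted: 2.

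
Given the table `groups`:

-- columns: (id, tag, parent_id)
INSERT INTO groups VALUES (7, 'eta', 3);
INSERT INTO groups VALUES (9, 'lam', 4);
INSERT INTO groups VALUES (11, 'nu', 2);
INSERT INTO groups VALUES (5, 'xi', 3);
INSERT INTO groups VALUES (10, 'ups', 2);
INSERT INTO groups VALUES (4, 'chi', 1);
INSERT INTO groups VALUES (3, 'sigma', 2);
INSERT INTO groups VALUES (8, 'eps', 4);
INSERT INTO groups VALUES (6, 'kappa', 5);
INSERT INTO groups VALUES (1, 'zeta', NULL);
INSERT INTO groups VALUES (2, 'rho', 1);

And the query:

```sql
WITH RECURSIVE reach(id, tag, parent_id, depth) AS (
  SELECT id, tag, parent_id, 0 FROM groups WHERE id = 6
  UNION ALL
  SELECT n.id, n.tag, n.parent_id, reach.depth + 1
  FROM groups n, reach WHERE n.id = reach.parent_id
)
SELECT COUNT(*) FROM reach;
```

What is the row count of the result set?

Base: id=6 (kappa), parent_id=5, depth 0.
Iteration 1: join on id=5 -> xi (id 5, parent_id=3, depth 1).
Iteration 2: join on id=3 -> sigma (id 3, parent_id=2, depth 2).
Iteration 3: join on id=2 -> rho (id 2, parent_id=1, depth 3).
Iteration 4: join on id=1 -> zeta (id 1, parent_id=NULL, depth 4).
Iteration 5: parent_id is NULL; no match; recursion stops.
Total rows emitted: 5.

5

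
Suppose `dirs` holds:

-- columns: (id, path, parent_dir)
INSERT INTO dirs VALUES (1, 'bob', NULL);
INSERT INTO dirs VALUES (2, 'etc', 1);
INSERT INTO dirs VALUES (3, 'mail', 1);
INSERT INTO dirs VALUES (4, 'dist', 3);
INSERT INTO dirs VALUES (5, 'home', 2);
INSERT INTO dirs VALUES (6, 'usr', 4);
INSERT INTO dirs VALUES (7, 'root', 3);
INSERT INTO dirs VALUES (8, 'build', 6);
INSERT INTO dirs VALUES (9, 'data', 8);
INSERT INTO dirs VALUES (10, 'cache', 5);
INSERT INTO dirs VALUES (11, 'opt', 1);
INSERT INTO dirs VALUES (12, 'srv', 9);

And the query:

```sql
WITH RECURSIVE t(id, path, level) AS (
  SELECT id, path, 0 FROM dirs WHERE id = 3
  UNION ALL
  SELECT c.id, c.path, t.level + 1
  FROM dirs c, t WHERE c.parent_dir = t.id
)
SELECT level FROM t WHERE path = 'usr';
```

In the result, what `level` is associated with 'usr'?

Base: id=3 (mail) at level 0.
Iteration 1: rows with parent_dir in {3} -> dist (id 4, level 1), root (id 7, level 1).
Iteration 2: rows with parent_dir in {4,7} -> usr (id 6, level 2).
Iteration 3: rows with parent_dir in {6} -> build (id 8, level 3).
Iteration 4: rows with parent_dir in {8} -> data (id 9, level 4).
Iteration 5: rows with parent_dir in {9} -> srv (id 12, level 5).
Iteration 6: no rows with parent_dir in {12}; recursion stops.

2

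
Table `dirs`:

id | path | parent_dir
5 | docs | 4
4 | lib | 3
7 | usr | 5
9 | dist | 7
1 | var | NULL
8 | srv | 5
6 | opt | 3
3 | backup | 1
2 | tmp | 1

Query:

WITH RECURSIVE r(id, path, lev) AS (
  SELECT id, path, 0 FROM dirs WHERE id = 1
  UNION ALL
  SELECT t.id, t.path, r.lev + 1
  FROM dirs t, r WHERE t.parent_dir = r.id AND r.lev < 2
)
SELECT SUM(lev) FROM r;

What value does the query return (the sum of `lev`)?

6

Base: id=1 (var) at lev 0.
Iteration 1: rows with parent_dir in {1} -> tmp (id 2, lev 1), backup (id 3, lev 1).
Iteration 2: rows with parent_dir in {2,3} -> lib (id 4, lev 2), opt (id 6, lev 2).
Iteration 3: lev < 2 fails for all current rows; recursion stops.
SUM(lev) = 0 + 1 + 1 + 2 + 2 = 6.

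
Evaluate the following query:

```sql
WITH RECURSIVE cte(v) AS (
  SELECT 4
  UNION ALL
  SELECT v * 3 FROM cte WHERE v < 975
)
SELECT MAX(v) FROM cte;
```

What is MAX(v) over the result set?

Base: v=4.
Iteration 1: 4 < 975 holds -> v = 4 * 3 = 12.
Iteration 2: 12 < 975 holds -> v = 12 * 3 = 36.
Iteration 3: 36 < 975 holds -> v = 36 * 3 = 108.
Iteration 4: 108 < 975 holds -> v = 108 * 3 = 324.
Iteration 5: 324 < 975 holds -> v = 324 * 3 = 972.
Iteration 6: 972 < 975 holds -> v = 972 * 3 = 2916.
Iteration 7: 2916 < 975 fails; recursion stops.
v values: 4, 12, 36, 108, 324, 972, 2916; the maximum is 2916.

2916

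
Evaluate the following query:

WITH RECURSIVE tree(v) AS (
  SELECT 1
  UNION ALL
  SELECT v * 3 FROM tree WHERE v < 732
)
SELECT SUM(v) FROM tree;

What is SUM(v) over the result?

3280

Base: v=1.
Iteration 1: 1 < 732 holds -> v = 1 * 3 = 3.
Iteration 2: 3 < 732 holds -> v = 3 * 3 = 9.
Iteration 3: 9 < 732 holds -> v = 9 * 3 = 27.
Iteration 4: 27 < 732 holds -> v = 27 * 3 = 81.
Iteration 5: 81 < 732 holds -> v = 81 * 3 = 243.
Iteration 6: 243 < 732 holds -> v = 243 * 3 = 729.
Iteration 7: 729 < 732 holds -> v = 729 * 3 = 2187.
Iteration 8: 2187 < 732 fails; recursion stops.
SUM(v) = 1 + 3 + 9 + 27 + 81 + 243 + 729 + 2187 = 3280.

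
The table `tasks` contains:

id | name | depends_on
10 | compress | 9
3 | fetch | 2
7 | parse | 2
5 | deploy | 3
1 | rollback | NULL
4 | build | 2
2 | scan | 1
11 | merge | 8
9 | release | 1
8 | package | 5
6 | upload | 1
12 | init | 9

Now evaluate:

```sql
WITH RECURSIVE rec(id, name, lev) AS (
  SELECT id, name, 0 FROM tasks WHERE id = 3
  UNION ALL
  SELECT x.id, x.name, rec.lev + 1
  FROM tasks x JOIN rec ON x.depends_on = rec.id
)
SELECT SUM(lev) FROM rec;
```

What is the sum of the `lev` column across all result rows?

6

Base: id=3 (fetch) at lev 0.
Iteration 1: rows with depends_on in {3} -> deploy (id 5, lev 1).
Iteration 2: rows with depends_on in {5} -> package (id 8, lev 2).
Iteration 3: rows with depends_on in {8} -> merge (id 11, lev 3).
Iteration 4: no rows with depends_on in {11}; recursion stops.
SUM(lev) = 0 + 1 + 2 + 3 = 6.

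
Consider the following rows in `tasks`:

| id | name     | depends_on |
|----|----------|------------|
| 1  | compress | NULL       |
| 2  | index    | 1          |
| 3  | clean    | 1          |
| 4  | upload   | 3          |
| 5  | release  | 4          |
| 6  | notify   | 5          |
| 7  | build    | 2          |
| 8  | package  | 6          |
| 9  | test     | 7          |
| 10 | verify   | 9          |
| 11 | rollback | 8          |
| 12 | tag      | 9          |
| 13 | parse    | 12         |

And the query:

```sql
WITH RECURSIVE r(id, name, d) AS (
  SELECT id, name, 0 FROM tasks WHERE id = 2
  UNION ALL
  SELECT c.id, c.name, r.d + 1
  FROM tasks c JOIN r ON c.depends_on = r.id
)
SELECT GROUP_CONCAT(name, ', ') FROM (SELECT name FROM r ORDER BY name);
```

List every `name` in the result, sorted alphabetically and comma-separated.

Base: id=2 (index) at d 0.
Iteration 1: rows with depends_on in {2} -> build (id 7, d 1).
Iteration 2: rows with depends_on in {7} -> test (id 9, d 2).
Iteration 3: rows with depends_on in {9} -> verify (id 10, d 3), tag (id 12, d 3).
Iteration 4: rows with depends_on in {10,12} -> parse (id 13, d 4).
Iteration 5: no rows with depends_on in {13}; recursion stops.

build, index, parse, tag, test, verify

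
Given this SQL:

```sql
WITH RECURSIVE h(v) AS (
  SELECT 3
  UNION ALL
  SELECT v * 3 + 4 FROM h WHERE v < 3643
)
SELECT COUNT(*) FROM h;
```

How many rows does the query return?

Base: v=3.
Iteration 1: 3 < 3643 holds -> v = 3 * 3 + 4 = 13.
Iteration 2: 13 < 3643 holds -> v = 13 * 3 + 4 = 43.
Iteration 3: 43 < 3643 holds -> v = 43 * 3 + 4 = 133.
Iteration 4: 133 < 3643 holds -> v = 133 * 3 + 4 = 403.
Iteration 5: 403 < 3643 holds -> v = 403 * 3 + 4 = 1213.
Iteration 6: 1213 < 3643 holds -> v = 1213 * 3 + 4 = 3643.
Iteration 7: 3643 < 3643 fails; recursion stops.
Total rows emitted: 7.

7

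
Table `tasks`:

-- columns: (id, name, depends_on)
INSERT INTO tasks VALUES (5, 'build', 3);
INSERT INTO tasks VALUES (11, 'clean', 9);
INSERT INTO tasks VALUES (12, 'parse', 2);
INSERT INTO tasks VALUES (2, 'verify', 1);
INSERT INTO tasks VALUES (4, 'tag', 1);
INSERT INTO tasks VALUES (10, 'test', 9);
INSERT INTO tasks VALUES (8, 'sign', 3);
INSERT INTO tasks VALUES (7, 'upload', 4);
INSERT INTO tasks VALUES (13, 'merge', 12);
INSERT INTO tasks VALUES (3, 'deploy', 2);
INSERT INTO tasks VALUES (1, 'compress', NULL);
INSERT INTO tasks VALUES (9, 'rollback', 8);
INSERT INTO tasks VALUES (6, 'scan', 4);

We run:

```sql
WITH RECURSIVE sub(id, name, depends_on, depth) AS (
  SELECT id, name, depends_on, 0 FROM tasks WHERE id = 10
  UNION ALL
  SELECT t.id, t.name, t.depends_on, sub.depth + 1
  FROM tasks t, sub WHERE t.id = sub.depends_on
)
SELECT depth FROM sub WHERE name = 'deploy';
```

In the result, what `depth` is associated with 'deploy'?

Base: id=10 (test), depends_on=9, depth 0.
Iteration 1: join on id=9 -> rollback (id 9, depends_on=8, depth 1).
Iteration 2: join on id=8 -> sign (id 8, depends_on=3, depth 2).
Iteration 3: join on id=3 -> deploy (id 3, depends_on=2, depth 3).
Iteration 4: join on id=2 -> verify (id 2, depends_on=1, depth 4).
Iteration 5: join on id=1 -> compress (id 1, depends_on=NULL, depth 5).
Iteration 6: depends_on is NULL; no match; recursion stops.

3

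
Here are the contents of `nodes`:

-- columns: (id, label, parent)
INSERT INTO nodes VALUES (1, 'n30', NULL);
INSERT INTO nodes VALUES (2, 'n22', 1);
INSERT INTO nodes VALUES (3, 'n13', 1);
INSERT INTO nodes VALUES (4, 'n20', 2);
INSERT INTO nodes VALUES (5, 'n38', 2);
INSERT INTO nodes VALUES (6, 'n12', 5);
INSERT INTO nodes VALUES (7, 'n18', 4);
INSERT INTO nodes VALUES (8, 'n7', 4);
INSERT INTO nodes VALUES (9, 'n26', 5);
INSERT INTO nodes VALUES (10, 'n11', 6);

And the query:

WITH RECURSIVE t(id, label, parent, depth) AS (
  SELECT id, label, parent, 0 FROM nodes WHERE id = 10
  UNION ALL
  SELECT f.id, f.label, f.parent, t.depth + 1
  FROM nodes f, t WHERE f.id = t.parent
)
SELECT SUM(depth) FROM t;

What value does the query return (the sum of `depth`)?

10

Base: id=10 (n11), parent=6, depth 0.
Iteration 1: join on id=6 -> n12 (id 6, parent=5, depth 1).
Iteration 2: join on id=5 -> n38 (id 5, parent=2, depth 2).
Iteration 3: join on id=2 -> n22 (id 2, parent=1, depth 3).
Iteration 4: join on id=1 -> n30 (id 1, parent=NULL, depth 4).
Iteration 5: parent is NULL; no match; recursion stops.
SUM(depth) = 0 + 1 + 2 + 3 + 4 = 10.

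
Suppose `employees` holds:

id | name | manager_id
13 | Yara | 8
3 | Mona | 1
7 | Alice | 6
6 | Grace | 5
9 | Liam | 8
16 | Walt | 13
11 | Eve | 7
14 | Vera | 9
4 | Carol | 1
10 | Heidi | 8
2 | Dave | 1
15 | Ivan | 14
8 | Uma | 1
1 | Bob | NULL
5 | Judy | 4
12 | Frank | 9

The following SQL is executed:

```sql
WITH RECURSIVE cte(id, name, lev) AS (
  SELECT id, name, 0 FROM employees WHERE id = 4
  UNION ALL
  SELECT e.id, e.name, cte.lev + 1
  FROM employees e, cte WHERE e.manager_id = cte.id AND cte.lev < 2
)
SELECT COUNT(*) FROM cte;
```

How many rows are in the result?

3

Base: id=4 (Carol) at lev 0.
Iteration 1: rows with manager_id in {4} -> Judy (id 5, lev 1).
Iteration 2: rows with manager_id in {5} -> Grace (id 6, lev 2).
Iteration 3: lev < 2 fails for all current rows; recursion stops.
Total rows emitted: 3.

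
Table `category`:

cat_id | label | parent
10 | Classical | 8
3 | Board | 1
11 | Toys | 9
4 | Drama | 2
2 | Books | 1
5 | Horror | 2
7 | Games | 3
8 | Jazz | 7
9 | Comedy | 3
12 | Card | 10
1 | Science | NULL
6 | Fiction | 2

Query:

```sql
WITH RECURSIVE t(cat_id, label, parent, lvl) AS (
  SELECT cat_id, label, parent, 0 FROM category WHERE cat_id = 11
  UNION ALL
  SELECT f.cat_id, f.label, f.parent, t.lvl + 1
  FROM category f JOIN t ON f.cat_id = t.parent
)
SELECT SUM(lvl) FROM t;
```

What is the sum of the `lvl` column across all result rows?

6

Base: cat_id=11 (Toys), parent=9, lvl 0.
Iteration 1: join on cat_id=9 -> Comedy (id 9, parent=3, lvl 1).
Iteration 2: join on cat_id=3 -> Board (id 3, parent=1, lvl 2).
Iteration 3: join on cat_id=1 -> Science (id 1, parent=NULL, lvl 3).
Iteration 4: parent is NULL; no match; recursion stops.
SUM(lvl) = 0 + 1 + 2 + 3 = 6.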